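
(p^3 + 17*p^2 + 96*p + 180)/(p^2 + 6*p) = p + 11 + 30/p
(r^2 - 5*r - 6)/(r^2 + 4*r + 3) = (r - 6)/(r + 3)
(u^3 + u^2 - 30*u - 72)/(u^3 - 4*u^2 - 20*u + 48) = (u + 3)/(u - 2)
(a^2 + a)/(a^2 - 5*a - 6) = a/(a - 6)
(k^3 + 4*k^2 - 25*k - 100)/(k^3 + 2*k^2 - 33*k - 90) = (k^2 - k - 20)/(k^2 - 3*k - 18)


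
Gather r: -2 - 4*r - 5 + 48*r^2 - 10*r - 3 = 48*r^2 - 14*r - 10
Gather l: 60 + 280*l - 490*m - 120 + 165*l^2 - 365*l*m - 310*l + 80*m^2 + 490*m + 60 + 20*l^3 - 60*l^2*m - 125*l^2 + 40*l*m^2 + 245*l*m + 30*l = 20*l^3 + l^2*(40 - 60*m) + l*(40*m^2 - 120*m) + 80*m^2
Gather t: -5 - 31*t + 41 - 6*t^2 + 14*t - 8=-6*t^2 - 17*t + 28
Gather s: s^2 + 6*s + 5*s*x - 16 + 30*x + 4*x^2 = s^2 + s*(5*x + 6) + 4*x^2 + 30*x - 16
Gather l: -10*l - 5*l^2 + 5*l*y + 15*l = -5*l^2 + l*(5*y + 5)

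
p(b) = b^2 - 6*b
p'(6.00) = 6.00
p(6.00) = 0.00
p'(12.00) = 18.00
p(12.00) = 72.00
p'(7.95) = 9.90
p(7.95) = 15.50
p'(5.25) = 4.50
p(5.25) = -3.94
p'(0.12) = -5.76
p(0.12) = -0.71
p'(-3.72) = -13.44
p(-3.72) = 36.16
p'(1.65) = -2.70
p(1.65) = -7.18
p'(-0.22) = -6.44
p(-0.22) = 1.37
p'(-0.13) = -6.26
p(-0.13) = 0.80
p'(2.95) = -0.10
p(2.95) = -9.00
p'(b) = 2*b - 6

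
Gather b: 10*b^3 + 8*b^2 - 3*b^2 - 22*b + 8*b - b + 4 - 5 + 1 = 10*b^3 + 5*b^2 - 15*b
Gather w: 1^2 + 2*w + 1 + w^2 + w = w^2 + 3*w + 2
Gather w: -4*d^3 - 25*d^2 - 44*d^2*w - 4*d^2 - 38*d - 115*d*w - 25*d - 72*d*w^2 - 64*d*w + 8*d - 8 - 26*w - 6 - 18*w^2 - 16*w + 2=-4*d^3 - 29*d^2 - 55*d + w^2*(-72*d - 18) + w*(-44*d^2 - 179*d - 42) - 12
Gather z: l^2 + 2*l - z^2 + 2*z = l^2 + 2*l - z^2 + 2*z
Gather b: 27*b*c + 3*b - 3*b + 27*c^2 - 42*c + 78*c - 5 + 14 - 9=27*b*c + 27*c^2 + 36*c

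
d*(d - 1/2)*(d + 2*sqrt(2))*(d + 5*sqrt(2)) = d^4 - d^3/2 + 7*sqrt(2)*d^3 - 7*sqrt(2)*d^2/2 + 20*d^2 - 10*d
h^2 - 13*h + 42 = (h - 7)*(h - 6)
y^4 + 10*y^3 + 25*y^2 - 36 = (y - 1)*(y + 2)*(y + 3)*(y + 6)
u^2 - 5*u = u*(u - 5)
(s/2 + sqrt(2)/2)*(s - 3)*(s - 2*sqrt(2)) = s^3/2 - 3*s^2/2 - sqrt(2)*s^2/2 - 2*s + 3*sqrt(2)*s/2 + 6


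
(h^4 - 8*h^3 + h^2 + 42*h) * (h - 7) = h^5 - 15*h^4 + 57*h^3 + 35*h^2 - 294*h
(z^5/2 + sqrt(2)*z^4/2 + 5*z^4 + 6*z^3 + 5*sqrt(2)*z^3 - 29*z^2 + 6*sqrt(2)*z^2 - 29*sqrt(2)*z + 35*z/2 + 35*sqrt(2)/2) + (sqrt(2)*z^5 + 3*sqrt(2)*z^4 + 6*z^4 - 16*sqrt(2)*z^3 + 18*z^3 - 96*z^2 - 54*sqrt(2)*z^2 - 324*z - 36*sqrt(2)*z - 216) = z^5/2 + sqrt(2)*z^5 + 7*sqrt(2)*z^4/2 + 11*z^4 - 11*sqrt(2)*z^3 + 24*z^3 - 125*z^2 - 48*sqrt(2)*z^2 - 613*z/2 - 65*sqrt(2)*z - 216 + 35*sqrt(2)/2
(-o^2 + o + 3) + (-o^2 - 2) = -2*o^2 + o + 1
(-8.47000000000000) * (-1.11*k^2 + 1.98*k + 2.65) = 9.4017*k^2 - 16.7706*k - 22.4455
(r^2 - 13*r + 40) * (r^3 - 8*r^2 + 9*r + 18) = r^5 - 21*r^4 + 153*r^3 - 419*r^2 + 126*r + 720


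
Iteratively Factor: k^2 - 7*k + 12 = (k - 3)*(k - 4)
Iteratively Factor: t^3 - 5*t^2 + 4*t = (t - 4)*(t^2 - t) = t*(t - 4)*(t - 1)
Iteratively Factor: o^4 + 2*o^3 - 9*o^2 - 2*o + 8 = (o + 4)*(o^3 - 2*o^2 - o + 2) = (o + 1)*(o + 4)*(o^2 - 3*o + 2) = (o - 2)*(o + 1)*(o + 4)*(o - 1)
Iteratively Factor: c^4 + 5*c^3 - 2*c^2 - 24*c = (c - 2)*(c^3 + 7*c^2 + 12*c) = (c - 2)*(c + 4)*(c^2 + 3*c) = (c - 2)*(c + 3)*(c + 4)*(c)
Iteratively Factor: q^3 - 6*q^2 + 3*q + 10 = (q - 5)*(q^2 - q - 2) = (q - 5)*(q - 2)*(q + 1)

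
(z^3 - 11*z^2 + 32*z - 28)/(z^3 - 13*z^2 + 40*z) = (z^3 - 11*z^2 + 32*z - 28)/(z*(z^2 - 13*z + 40))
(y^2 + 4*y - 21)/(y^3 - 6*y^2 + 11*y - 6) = (y + 7)/(y^2 - 3*y + 2)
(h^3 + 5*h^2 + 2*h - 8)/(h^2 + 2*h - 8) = (h^2 + h - 2)/(h - 2)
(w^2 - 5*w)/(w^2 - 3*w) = (w - 5)/(w - 3)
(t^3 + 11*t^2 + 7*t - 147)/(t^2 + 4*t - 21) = t + 7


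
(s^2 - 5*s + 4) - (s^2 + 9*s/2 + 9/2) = -19*s/2 - 1/2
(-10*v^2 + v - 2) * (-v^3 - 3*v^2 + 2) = 10*v^5 + 29*v^4 - v^3 - 14*v^2 + 2*v - 4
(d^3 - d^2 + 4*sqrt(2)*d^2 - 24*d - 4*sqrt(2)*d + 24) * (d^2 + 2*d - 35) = d^5 + d^4 + 4*sqrt(2)*d^4 - 61*d^3 + 4*sqrt(2)*d^3 - 148*sqrt(2)*d^2 + 11*d^2 + 140*sqrt(2)*d + 888*d - 840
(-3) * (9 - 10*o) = 30*o - 27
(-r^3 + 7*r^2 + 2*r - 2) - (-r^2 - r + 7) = -r^3 + 8*r^2 + 3*r - 9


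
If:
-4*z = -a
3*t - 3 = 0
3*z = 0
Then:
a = 0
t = 1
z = 0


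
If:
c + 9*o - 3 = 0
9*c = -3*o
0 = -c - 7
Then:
No Solution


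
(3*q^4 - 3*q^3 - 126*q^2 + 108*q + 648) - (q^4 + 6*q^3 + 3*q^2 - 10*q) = 2*q^4 - 9*q^3 - 129*q^2 + 118*q + 648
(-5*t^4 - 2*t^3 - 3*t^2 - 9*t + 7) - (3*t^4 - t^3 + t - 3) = -8*t^4 - t^3 - 3*t^2 - 10*t + 10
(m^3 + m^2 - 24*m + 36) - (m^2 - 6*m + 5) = m^3 - 18*m + 31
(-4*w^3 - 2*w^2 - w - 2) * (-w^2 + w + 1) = 4*w^5 - 2*w^4 - 5*w^3 - w^2 - 3*w - 2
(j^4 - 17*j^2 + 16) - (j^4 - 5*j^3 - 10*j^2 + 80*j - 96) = 5*j^3 - 7*j^2 - 80*j + 112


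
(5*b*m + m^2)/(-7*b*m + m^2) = (-5*b - m)/(7*b - m)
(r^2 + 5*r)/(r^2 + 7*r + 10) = r/(r + 2)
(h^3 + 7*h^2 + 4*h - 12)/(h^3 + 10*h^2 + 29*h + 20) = (h^3 + 7*h^2 + 4*h - 12)/(h^3 + 10*h^2 + 29*h + 20)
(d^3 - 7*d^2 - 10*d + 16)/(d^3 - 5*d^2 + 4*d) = (d^2 - 6*d - 16)/(d*(d - 4))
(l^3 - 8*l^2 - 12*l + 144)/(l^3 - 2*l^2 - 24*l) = (l - 6)/l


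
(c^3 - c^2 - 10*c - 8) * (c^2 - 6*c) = c^5 - 7*c^4 - 4*c^3 + 52*c^2 + 48*c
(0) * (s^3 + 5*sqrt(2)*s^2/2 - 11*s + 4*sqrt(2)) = 0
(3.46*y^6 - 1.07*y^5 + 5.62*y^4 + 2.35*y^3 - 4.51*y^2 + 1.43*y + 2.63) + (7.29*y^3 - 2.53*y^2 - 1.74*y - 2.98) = 3.46*y^6 - 1.07*y^5 + 5.62*y^4 + 9.64*y^3 - 7.04*y^2 - 0.31*y - 0.35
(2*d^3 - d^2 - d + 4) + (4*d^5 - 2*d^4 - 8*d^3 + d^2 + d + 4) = 4*d^5 - 2*d^4 - 6*d^3 + 8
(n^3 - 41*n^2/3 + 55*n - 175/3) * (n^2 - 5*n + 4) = n^5 - 56*n^4/3 + 382*n^3/3 - 388*n^2 + 1535*n/3 - 700/3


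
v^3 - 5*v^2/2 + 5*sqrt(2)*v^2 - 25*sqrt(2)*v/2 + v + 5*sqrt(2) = (v - 2)*(v - 1/2)*(v + 5*sqrt(2))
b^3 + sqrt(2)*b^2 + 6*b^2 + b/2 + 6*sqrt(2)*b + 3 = (b + 6)*(b + sqrt(2)/2)^2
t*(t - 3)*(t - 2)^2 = t^4 - 7*t^3 + 16*t^2 - 12*t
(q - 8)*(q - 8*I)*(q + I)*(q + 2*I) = q^4 - 8*q^3 - 5*I*q^3 + 22*q^2 + 40*I*q^2 - 176*q + 16*I*q - 128*I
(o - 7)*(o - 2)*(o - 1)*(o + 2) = o^4 - 8*o^3 + 3*o^2 + 32*o - 28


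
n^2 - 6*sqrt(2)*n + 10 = (n - 5*sqrt(2))*(n - sqrt(2))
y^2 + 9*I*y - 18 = (y + 3*I)*(y + 6*I)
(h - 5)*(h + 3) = h^2 - 2*h - 15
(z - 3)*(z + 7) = z^2 + 4*z - 21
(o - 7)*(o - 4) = o^2 - 11*o + 28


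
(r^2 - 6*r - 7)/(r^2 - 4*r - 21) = (r + 1)/(r + 3)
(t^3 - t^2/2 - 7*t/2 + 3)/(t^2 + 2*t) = t - 5/2 + 3/(2*t)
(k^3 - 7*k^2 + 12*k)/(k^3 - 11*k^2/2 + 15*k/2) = 2*(k - 4)/(2*k - 5)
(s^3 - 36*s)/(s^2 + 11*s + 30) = s*(s - 6)/(s + 5)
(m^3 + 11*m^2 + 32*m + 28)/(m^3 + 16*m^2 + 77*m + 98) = (m + 2)/(m + 7)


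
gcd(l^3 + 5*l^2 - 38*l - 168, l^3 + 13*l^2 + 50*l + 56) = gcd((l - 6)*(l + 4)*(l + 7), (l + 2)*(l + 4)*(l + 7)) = l^2 + 11*l + 28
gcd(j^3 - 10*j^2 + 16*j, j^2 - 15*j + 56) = j - 8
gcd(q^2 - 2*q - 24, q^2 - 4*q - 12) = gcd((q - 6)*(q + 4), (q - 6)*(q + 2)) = q - 6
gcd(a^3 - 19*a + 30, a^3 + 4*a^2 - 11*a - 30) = a^2 + 2*a - 15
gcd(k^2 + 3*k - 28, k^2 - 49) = k + 7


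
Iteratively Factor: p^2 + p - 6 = (p - 2)*(p + 3)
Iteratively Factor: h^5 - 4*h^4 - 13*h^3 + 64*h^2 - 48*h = (h - 1)*(h^4 - 3*h^3 - 16*h^2 + 48*h) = h*(h - 1)*(h^3 - 3*h^2 - 16*h + 48) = h*(h - 1)*(h + 4)*(h^2 - 7*h + 12) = h*(h - 4)*(h - 1)*(h + 4)*(h - 3)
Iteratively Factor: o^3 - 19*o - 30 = (o + 3)*(o^2 - 3*o - 10) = (o + 2)*(o + 3)*(o - 5)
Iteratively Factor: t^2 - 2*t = (t - 2)*(t)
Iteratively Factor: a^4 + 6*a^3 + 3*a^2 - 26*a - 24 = (a - 2)*(a^3 + 8*a^2 + 19*a + 12) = (a - 2)*(a + 3)*(a^2 + 5*a + 4) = (a - 2)*(a + 1)*(a + 3)*(a + 4)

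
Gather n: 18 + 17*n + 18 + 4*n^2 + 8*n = 4*n^2 + 25*n + 36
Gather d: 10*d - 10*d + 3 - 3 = 0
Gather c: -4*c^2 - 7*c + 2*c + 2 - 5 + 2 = -4*c^2 - 5*c - 1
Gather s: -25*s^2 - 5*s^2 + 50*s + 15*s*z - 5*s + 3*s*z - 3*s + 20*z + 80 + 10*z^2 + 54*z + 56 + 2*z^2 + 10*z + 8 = -30*s^2 + s*(18*z + 42) + 12*z^2 + 84*z + 144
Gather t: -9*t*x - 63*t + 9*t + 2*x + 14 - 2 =t*(-9*x - 54) + 2*x + 12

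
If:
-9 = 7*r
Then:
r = -9/7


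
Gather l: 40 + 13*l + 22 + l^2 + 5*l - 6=l^2 + 18*l + 56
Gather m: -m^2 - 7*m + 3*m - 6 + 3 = -m^2 - 4*m - 3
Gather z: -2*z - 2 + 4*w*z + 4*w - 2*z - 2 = 4*w + z*(4*w - 4) - 4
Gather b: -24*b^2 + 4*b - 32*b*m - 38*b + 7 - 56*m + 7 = -24*b^2 + b*(-32*m - 34) - 56*m + 14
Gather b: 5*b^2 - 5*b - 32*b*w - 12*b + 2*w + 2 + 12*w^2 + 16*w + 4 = 5*b^2 + b*(-32*w - 17) + 12*w^2 + 18*w + 6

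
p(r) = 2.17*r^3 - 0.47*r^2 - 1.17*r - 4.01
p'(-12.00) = 947.55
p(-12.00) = -3807.41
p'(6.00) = 227.55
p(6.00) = 440.77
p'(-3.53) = 83.27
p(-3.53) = -101.19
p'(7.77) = 384.55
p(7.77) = 976.47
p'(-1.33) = 11.60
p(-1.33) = -8.39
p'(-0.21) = -0.69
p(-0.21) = -3.81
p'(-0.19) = -0.76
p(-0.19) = -3.82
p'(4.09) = 103.89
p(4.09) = 131.81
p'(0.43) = -0.37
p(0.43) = -4.43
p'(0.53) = 0.16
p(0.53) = -4.44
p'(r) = 6.51*r^2 - 0.94*r - 1.17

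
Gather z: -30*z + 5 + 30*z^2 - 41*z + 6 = 30*z^2 - 71*z + 11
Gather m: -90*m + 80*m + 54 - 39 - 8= 7 - 10*m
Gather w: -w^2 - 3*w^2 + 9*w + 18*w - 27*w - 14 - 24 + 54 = 16 - 4*w^2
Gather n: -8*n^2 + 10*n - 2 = -8*n^2 + 10*n - 2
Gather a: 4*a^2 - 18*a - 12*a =4*a^2 - 30*a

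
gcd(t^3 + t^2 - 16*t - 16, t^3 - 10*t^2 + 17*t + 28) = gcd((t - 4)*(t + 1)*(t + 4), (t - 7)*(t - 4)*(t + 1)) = t^2 - 3*t - 4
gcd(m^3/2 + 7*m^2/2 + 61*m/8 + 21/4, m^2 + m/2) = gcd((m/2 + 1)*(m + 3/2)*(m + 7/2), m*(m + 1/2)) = 1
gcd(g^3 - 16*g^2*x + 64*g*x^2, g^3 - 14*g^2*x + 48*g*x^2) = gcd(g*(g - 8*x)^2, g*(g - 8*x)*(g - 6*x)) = -g^2 + 8*g*x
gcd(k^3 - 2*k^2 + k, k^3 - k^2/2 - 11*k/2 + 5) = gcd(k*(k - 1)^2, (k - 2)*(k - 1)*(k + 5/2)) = k - 1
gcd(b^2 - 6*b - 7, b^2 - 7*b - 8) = b + 1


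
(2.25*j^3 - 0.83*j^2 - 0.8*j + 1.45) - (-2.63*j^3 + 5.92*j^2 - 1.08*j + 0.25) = 4.88*j^3 - 6.75*j^2 + 0.28*j + 1.2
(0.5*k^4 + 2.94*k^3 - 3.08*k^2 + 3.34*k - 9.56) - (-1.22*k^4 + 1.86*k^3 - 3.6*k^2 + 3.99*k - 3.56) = 1.72*k^4 + 1.08*k^3 + 0.52*k^2 - 0.65*k - 6.0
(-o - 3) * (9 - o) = o^2 - 6*o - 27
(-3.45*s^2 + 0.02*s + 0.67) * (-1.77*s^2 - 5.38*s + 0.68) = 6.1065*s^4 + 18.5256*s^3 - 3.6395*s^2 - 3.591*s + 0.4556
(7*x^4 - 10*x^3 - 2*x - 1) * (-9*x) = -63*x^5 + 90*x^4 + 18*x^2 + 9*x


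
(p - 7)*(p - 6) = p^2 - 13*p + 42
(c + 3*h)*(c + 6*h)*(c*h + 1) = c^3*h + 9*c^2*h^2 + c^2 + 18*c*h^3 + 9*c*h + 18*h^2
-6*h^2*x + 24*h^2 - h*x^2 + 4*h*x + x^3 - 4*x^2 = (-3*h + x)*(2*h + x)*(x - 4)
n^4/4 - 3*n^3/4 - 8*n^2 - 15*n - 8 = (n/4 + 1/2)*(n - 8)*(n + 1)*(n + 2)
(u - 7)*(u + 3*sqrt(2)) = u^2 - 7*u + 3*sqrt(2)*u - 21*sqrt(2)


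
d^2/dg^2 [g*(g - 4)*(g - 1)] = 6*g - 10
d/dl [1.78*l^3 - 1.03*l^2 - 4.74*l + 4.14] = 5.34*l^2 - 2.06*l - 4.74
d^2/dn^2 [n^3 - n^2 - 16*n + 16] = 6*n - 2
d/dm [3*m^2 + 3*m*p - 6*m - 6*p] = 6*m + 3*p - 6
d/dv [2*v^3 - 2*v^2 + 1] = 2*v*(3*v - 2)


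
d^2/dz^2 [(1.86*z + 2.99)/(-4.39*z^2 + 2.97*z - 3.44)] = (-(1.86*z + 2.99)*(8.78*z - 2.97)*(17.56*z - 5.94) + (48.9924*z + 15.2038)*(4.39*z^2 - 2.97*z + 3.44))/(4.39*z^2 - 2.97*z + 3.44)^3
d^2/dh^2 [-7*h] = 0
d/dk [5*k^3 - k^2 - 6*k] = 15*k^2 - 2*k - 6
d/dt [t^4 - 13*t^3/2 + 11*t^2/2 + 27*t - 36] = 4*t^3 - 39*t^2/2 + 11*t + 27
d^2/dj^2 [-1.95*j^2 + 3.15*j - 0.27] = -3.90000000000000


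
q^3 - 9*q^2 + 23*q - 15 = (q - 5)*(q - 3)*(q - 1)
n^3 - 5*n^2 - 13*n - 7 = (n - 7)*(n + 1)^2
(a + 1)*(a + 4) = a^2 + 5*a + 4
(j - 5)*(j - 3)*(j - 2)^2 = j^4 - 12*j^3 + 51*j^2 - 92*j + 60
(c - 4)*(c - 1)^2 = c^3 - 6*c^2 + 9*c - 4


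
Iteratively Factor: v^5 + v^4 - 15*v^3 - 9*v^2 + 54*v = (v + 3)*(v^4 - 2*v^3 - 9*v^2 + 18*v) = (v - 3)*(v + 3)*(v^3 + v^2 - 6*v) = (v - 3)*(v - 2)*(v + 3)*(v^2 + 3*v) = (v - 3)*(v - 2)*(v + 3)^2*(v)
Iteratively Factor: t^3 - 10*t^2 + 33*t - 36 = (t - 4)*(t^2 - 6*t + 9) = (t - 4)*(t - 3)*(t - 3)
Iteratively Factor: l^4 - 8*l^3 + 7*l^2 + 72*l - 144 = (l - 3)*(l^3 - 5*l^2 - 8*l + 48) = (l - 4)*(l - 3)*(l^2 - l - 12) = (l - 4)*(l - 3)*(l + 3)*(l - 4)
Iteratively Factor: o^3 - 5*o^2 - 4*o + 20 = (o + 2)*(o^2 - 7*o + 10) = (o - 5)*(o + 2)*(o - 2)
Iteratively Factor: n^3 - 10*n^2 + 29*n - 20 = (n - 5)*(n^2 - 5*n + 4) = (n - 5)*(n - 4)*(n - 1)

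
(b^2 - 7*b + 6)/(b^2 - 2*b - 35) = (-b^2 + 7*b - 6)/(-b^2 + 2*b + 35)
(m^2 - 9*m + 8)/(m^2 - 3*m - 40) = (m - 1)/(m + 5)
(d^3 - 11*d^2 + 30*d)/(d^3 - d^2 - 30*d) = (d - 5)/(d + 5)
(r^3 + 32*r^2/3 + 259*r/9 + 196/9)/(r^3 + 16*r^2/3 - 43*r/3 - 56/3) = (9*r^2 + 33*r + 28)/(3*(3*r^2 - 5*r - 8))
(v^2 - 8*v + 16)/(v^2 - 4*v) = (v - 4)/v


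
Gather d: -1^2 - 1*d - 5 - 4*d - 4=-5*d - 10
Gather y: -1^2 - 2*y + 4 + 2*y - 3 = 0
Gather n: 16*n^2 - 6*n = 16*n^2 - 6*n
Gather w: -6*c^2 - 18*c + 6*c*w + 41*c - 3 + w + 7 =-6*c^2 + 23*c + w*(6*c + 1) + 4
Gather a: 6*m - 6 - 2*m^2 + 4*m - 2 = -2*m^2 + 10*m - 8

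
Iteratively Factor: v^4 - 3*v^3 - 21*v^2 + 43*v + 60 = (v + 1)*(v^3 - 4*v^2 - 17*v + 60) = (v + 1)*(v + 4)*(v^2 - 8*v + 15) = (v - 5)*(v + 1)*(v + 4)*(v - 3)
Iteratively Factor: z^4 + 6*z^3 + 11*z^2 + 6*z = (z + 1)*(z^3 + 5*z^2 + 6*z) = (z + 1)*(z + 2)*(z^2 + 3*z) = (z + 1)*(z + 2)*(z + 3)*(z)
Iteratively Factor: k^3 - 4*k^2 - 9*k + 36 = (k + 3)*(k^2 - 7*k + 12) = (k - 4)*(k + 3)*(k - 3)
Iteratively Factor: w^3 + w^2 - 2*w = (w + 2)*(w^2 - w) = w*(w + 2)*(w - 1)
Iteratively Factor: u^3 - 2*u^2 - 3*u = (u - 3)*(u^2 + u) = u*(u - 3)*(u + 1)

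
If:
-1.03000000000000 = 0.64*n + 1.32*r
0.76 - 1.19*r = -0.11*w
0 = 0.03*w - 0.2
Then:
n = -4.20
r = 1.25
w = 6.67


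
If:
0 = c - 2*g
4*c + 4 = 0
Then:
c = -1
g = -1/2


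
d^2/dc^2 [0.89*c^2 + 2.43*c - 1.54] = 1.78000000000000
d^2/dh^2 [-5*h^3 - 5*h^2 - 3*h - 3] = -30*h - 10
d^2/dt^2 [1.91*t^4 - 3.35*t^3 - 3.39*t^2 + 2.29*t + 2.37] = 22.92*t^2 - 20.1*t - 6.78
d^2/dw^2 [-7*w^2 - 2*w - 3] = -14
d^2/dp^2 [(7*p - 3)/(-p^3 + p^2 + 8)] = 2*(p^2*(3*p - 2)^2*(7*p - 3) + (21*p^2 - 14*p + (3*p - 1)*(7*p - 3))*(-p^3 + p^2 + 8))/(-p^3 + p^2 + 8)^3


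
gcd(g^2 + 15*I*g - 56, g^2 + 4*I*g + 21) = g + 7*I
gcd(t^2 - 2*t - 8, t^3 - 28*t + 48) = t - 4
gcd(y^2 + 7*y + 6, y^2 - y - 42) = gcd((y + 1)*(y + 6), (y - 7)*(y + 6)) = y + 6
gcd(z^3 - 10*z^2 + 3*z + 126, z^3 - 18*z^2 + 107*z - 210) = z^2 - 13*z + 42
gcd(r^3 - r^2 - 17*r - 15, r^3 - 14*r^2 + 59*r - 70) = r - 5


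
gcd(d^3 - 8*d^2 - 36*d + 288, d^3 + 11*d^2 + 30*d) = d + 6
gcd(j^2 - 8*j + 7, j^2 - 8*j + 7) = j^2 - 8*j + 7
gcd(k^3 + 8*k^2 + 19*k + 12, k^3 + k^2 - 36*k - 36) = k + 1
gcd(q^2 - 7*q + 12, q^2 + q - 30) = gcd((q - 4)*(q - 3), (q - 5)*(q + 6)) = 1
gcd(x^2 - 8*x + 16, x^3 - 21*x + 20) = x - 4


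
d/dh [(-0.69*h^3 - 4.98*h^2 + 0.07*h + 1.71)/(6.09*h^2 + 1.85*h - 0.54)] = (-4.2021*h^4 - 2.553*h^3 - 8.5215*h^2 - 15.4494*h - 3.2013)/(37.0881*h^4 + 22.533*h^3 - 3.1547*h^2 - 1.998*h + 0.2916)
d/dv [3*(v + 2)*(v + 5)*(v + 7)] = 9*v^2 + 84*v + 177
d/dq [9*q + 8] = 9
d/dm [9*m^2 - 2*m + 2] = 18*m - 2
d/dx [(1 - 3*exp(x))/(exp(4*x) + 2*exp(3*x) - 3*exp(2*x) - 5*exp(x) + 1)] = (9*exp(4*x) + 8*exp(3*x) - 15*exp(2*x) + 6*exp(x) + 2)*exp(x)/(exp(8*x) + 4*exp(7*x) - 2*exp(6*x) - 22*exp(5*x) - 9*exp(4*x) + 34*exp(3*x) + 19*exp(2*x) - 10*exp(x) + 1)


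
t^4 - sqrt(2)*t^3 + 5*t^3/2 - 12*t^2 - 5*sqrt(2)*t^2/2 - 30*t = t*(t + 5/2)*(t - 3*sqrt(2))*(t + 2*sqrt(2))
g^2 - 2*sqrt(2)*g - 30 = (g - 5*sqrt(2))*(g + 3*sqrt(2))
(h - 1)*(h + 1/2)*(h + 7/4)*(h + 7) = h^4 + 33*h^3/4 + 59*h^2/8 - 21*h/2 - 49/8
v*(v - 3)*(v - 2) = v^3 - 5*v^2 + 6*v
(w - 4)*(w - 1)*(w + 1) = w^3 - 4*w^2 - w + 4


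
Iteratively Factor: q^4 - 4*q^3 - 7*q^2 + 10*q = (q - 1)*(q^3 - 3*q^2 - 10*q) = q*(q - 1)*(q^2 - 3*q - 10) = q*(q - 5)*(q - 1)*(q + 2)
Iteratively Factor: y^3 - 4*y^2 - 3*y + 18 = (y - 3)*(y^2 - y - 6) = (y - 3)*(y + 2)*(y - 3)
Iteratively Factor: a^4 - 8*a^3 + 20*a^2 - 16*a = (a - 2)*(a^3 - 6*a^2 + 8*a) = (a - 4)*(a - 2)*(a^2 - 2*a) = (a - 4)*(a - 2)^2*(a)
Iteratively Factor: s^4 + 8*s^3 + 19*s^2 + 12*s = (s + 3)*(s^3 + 5*s^2 + 4*s) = (s + 3)*(s + 4)*(s^2 + s) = s*(s + 3)*(s + 4)*(s + 1)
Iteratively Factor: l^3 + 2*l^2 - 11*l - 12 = (l + 1)*(l^2 + l - 12) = (l - 3)*(l + 1)*(l + 4)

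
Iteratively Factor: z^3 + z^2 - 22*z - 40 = (z + 2)*(z^2 - z - 20) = (z + 2)*(z + 4)*(z - 5)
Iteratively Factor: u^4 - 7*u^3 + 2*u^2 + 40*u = (u + 2)*(u^3 - 9*u^2 + 20*u) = u*(u + 2)*(u^2 - 9*u + 20) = u*(u - 5)*(u + 2)*(u - 4)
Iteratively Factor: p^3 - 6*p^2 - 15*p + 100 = (p - 5)*(p^2 - p - 20) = (p - 5)^2*(p + 4)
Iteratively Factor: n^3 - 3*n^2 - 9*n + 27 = (n + 3)*(n^2 - 6*n + 9) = (n - 3)*(n + 3)*(n - 3)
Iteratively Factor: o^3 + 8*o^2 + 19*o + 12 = (o + 1)*(o^2 + 7*o + 12) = (o + 1)*(o + 4)*(o + 3)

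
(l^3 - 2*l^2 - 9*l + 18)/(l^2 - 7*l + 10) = (l^2 - 9)/(l - 5)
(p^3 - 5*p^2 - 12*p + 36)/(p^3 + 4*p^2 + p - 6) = (p^2 - 8*p + 12)/(p^2 + p - 2)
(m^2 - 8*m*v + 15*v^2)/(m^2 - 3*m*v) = (m - 5*v)/m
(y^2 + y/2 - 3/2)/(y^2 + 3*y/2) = (y - 1)/y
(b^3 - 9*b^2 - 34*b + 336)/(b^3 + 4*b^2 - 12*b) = (b^2 - 15*b + 56)/(b*(b - 2))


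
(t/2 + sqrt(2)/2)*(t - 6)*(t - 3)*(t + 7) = t^4/2 - t^3 + sqrt(2)*t^3/2 - 45*t^2/2 - sqrt(2)*t^2 - 45*sqrt(2)*t/2 + 63*t + 63*sqrt(2)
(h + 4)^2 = h^2 + 8*h + 16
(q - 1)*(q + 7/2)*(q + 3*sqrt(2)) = q^3 + 5*q^2/2 + 3*sqrt(2)*q^2 - 7*q/2 + 15*sqrt(2)*q/2 - 21*sqrt(2)/2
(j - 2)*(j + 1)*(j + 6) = j^3 + 5*j^2 - 8*j - 12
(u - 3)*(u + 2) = u^2 - u - 6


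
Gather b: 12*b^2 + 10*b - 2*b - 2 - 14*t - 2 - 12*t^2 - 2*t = 12*b^2 + 8*b - 12*t^2 - 16*t - 4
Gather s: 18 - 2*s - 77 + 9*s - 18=7*s - 77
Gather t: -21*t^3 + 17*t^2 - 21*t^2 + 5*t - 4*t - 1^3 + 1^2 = -21*t^3 - 4*t^2 + t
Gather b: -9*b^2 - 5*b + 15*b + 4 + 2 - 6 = -9*b^2 + 10*b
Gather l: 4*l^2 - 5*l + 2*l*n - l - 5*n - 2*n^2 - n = 4*l^2 + l*(2*n - 6) - 2*n^2 - 6*n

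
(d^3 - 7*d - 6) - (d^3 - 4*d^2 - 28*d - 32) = 4*d^2 + 21*d + 26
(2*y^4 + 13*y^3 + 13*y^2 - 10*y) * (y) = 2*y^5 + 13*y^4 + 13*y^3 - 10*y^2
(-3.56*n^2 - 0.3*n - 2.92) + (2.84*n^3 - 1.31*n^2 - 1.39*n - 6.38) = 2.84*n^3 - 4.87*n^2 - 1.69*n - 9.3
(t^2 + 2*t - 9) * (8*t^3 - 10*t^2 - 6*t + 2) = 8*t^5 + 6*t^4 - 98*t^3 + 80*t^2 + 58*t - 18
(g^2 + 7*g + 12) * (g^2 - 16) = g^4 + 7*g^3 - 4*g^2 - 112*g - 192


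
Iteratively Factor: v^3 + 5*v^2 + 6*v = (v)*(v^2 + 5*v + 6) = v*(v + 3)*(v + 2)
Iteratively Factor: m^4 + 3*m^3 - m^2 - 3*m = (m + 1)*(m^3 + 2*m^2 - 3*m) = (m - 1)*(m + 1)*(m^2 + 3*m) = m*(m - 1)*(m + 1)*(m + 3)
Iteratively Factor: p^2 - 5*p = (p - 5)*(p)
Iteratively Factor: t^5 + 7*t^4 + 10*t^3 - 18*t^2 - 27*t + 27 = (t + 3)*(t^4 + 4*t^3 - 2*t^2 - 12*t + 9) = (t + 3)^2*(t^3 + t^2 - 5*t + 3) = (t + 3)^3*(t^2 - 2*t + 1) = (t - 1)*(t + 3)^3*(t - 1)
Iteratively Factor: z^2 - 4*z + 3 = (z - 3)*(z - 1)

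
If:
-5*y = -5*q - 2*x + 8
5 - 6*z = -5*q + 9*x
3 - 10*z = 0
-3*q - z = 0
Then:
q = -1/10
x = 3/10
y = -79/50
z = 3/10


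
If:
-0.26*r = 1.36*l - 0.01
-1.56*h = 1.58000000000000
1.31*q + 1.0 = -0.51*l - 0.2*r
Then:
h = -1.01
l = 0.00735294117647059 - 0.191176470588235*r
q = -0.0782442748091603*r - 0.766221374045801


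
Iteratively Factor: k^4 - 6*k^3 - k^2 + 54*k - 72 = (k - 3)*(k^3 - 3*k^2 - 10*k + 24) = (k - 3)*(k + 3)*(k^2 - 6*k + 8) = (k - 3)*(k - 2)*(k + 3)*(k - 4)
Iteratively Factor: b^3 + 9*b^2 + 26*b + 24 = (b + 3)*(b^2 + 6*b + 8) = (b + 3)*(b + 4)*(b + 2)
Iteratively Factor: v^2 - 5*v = (v - 5)*(v)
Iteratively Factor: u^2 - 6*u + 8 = (u - 4)*(u - 2)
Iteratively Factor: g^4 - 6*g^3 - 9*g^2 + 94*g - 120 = (g - 2)*(g^3 - 4*g^2 - 17*g + 60) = (g - 5)*(g - 2)*(g^2 + g - 12) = (g - 5)*(g - 2)*(g + 4)*(g - 3)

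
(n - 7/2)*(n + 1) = n^2 - 5*n/2 - 7/2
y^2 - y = y*(y - 1)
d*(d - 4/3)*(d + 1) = d^3 - d^2/3 - 4*d/3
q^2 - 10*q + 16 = (q - 8)*(q - 2)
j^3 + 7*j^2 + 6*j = j*(j + 1)*(j + 6)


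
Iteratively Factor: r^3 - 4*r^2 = (r)*(r^2 - 4*r) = r*(r - 4)*(r)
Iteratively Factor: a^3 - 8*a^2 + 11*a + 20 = (a - 5)*(a^2 - 3*a - 4) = (a - 5)*(a - 4)*(a + 1)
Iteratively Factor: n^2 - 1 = (n + 1)*(n - 1)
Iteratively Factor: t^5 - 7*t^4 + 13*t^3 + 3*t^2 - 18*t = (t)*(t^4 - 7*t^3 + 13*t^2 + 3*t - 18) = t*(t - 2)*(t^3 - 5*t^2 + 3*t + 9) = t*(t - 3)*(t - 2)*(t^2 - 2*t - 3) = t*(t - 3)*(t - 2)*(t + 1)*(t - 3)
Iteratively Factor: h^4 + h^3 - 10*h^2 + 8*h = (h)*(h^3 + h^2 - 10*h + 8) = h*(h + 4)*(h^2 - 3*h + 2) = h*(h - 1)*(h + 4)*(h - 2)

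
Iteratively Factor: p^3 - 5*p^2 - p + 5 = (p - 5)*(p^2 - 1) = (p - 5)*(p - 1)*(p + 1)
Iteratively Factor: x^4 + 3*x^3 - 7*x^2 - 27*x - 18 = (x + 3)*(x^3 - 7*x - 6) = (x - 3)*(x + 3)*(x^2 + 3*x + 2) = (x - 3)*(x + 2)*(x + 3)*(x + 1)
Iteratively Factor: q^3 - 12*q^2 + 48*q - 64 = (q - 4)*(q^2 - 8*q + 16) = (q - 4)^2*(q - 4)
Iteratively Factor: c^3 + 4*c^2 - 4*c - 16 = (c - 2)*(c^2 + 6*c + 8) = (c - 2)*(c + 4)*(c + 2)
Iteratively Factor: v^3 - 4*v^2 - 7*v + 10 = (v + 2)*(v^2 - 6*v + 5) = (v - 5)*(v + 2)*(v - 1)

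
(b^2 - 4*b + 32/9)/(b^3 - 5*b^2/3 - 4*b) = (-9*b^2 + 36*b - 32)/(3*b*(-3*b^2 + 5*b + 12))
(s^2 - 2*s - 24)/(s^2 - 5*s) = (s^2 - 2*s - 24)/(s*(s - 5))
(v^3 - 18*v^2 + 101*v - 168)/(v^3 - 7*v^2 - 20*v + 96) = (v - 7)/(v + 4)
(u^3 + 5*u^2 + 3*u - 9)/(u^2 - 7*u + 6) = (u^2 + 6*u + 9)/(u - 6)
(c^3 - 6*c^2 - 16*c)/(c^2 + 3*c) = (c^2 - 6*c - 16)/(c + 3)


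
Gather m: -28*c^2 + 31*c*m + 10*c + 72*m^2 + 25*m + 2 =-28*c^2 + 10*c + 72*m^2 + m*(31*c + 25) + 2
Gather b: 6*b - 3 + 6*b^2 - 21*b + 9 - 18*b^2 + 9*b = -12*b^2 - 6*b + 6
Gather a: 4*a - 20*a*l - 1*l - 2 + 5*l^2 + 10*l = a*(4 - 20*l) + 5*l^2 + 9*l - 2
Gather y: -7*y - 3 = -7*y - 3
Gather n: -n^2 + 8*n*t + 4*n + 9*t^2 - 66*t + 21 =-n^2 + n*(8*t + 4) + 9*t^2 - 66*t + 21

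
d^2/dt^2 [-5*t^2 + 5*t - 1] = -10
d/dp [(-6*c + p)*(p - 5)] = -6*c + 2*p - 5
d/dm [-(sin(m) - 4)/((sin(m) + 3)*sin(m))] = (cos(m) - 8/tan(m) - 12*cos(m)/sin(m)^2)/(sin(m) + 3)^2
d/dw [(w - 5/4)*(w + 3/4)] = 2*w - 1/2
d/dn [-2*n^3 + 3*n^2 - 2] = 6*n*(1 - n)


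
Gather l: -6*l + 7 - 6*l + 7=14 - 12*l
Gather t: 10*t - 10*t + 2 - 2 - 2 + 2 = 0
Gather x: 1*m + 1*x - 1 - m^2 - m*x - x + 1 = -m^2 - m*x + m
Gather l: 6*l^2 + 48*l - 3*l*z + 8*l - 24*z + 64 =6*l^2 + l*(56 - 3*z) - 24*z + 64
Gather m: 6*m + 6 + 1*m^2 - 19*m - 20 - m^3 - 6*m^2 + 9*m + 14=-m^3 - 5*m^2 - 4*m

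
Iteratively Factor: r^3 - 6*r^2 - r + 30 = (r - 3)*(r^2 - 3*r - 10) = (r - 5)*(r - 3)*(r + 2)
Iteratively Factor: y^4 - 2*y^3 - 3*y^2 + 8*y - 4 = (y - 1)*(y^3 - y^2 - 4*y + 4) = (y - 2)*(y - 1)*(y^2 + y - 2) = (y - 2)*(y - 1)^2*(y + 2)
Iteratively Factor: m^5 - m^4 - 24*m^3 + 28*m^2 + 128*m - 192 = (m - 2)*(m^4 + m^3 - 22*m^2 - 16*m + 96) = (m - 2)*(m + 4)*(m^3 - 3*m^2 - 10*m + 24) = (m - 2)^2*(m + 4)*(m^2 - m - 12) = (m - 2)^2*(m + 3)*(m + 4)*(m - 4)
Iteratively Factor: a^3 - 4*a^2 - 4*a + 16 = (a + 2)*(a^2 - 6*a + 8) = (a - 2)*(a + 2)*(a - 4)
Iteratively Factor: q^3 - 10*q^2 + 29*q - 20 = (q - 1)*(q^2 - 9*q + 20) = (q - 5)*(q - 1)*(q - 4)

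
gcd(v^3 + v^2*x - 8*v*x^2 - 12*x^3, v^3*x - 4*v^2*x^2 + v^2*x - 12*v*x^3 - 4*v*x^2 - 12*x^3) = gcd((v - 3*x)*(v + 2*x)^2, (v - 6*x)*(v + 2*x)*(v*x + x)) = v + 2*x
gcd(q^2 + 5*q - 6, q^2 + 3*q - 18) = q + 6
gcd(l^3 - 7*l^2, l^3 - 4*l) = l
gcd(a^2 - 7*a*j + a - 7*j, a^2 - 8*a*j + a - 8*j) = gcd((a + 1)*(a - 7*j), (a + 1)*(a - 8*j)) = a + 1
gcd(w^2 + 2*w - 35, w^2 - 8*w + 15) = w - 5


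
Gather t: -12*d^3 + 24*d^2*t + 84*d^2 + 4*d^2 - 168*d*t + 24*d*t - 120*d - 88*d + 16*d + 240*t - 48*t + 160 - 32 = -12*d^3 + 88*d^2 - 192*d + t*(24*d^2 - 144*d + 192) + 128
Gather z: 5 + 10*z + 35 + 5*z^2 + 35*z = 5*z^2 + 45*z + 40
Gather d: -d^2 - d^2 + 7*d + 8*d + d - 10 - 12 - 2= -2*d^2 + 16*d - 24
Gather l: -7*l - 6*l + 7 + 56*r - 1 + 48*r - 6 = -13*l + 104*r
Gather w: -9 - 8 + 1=-16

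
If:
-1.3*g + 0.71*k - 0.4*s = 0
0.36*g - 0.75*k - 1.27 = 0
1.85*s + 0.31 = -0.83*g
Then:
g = -1.46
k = -2.39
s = 0.49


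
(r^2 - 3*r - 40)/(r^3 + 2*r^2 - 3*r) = (r^2 - 3*r - 40)/(r*(r^2 + 2*r - 3))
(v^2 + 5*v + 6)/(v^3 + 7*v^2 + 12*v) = (v + 2)/(v*(v + 4))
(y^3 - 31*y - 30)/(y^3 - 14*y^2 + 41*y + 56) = (y^2 - y - 30)/(y^2 - 15*y + 56)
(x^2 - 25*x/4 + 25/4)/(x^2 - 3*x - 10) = (x - 5/4)/(x + 2)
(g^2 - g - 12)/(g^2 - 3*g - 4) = (g + 3)/(g + 1)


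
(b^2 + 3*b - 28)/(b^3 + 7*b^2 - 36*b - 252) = (b - 4)/(b^2 - 36)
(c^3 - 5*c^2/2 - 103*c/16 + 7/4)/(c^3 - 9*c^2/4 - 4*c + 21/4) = (c^2 - 17*c/4 + 1)/(c^2 - 4*c + 3)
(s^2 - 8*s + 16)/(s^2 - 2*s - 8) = (s - 4)/(s + 2)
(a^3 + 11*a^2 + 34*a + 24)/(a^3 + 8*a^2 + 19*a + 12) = (a + 6)/(a + 3)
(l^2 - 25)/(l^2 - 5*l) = (l + 5)/l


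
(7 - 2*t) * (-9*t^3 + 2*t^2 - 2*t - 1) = 18*t^4 - 67*t^3 + 18*t^2 - 12*t - 7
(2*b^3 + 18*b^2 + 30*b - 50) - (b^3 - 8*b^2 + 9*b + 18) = b^3 + 26*b^2 + 21*b - 68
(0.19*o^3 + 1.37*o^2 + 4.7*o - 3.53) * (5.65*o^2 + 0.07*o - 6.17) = 1.0735*o^5 + 7.7538*o^4 + 25.4786*o^3 - 28.0684*o^2 - 29.2461*o + 21.7801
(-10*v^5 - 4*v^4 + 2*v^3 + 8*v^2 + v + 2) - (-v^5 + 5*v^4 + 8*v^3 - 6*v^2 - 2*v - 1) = -9*v^5 - 9*v^4 - 6*v^3 + 14*v^2 + 3*v + 3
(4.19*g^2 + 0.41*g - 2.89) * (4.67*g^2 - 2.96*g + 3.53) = 19.5673*g^4 - 10.4877*g^3 + 0.0808000000000013*g^2 + 10.0017*g - 10.2017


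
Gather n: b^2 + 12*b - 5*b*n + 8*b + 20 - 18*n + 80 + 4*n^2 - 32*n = b^2 + 20*b + 4*n^2 + n*(-5*b - 50) + 100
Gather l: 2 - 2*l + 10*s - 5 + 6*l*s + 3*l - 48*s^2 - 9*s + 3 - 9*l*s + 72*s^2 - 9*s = l*(1 - 3*s) + 24*s^2 - 8*s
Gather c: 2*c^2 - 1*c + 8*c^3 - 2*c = 8*c^3 + 2*c^2 - 3*c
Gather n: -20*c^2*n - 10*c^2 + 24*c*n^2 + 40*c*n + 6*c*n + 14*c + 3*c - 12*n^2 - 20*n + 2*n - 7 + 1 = -10*c^2 + 17*c + n^2*(24*c - 12) + n*(-20*c^2 + 46*c - 18) - 6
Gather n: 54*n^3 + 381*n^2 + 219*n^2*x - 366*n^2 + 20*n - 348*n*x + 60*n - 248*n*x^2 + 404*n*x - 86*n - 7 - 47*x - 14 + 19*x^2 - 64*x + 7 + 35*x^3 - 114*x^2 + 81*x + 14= 54*n^3 + n^2*(219*x + 15) + n*(-248*x^2 + 56*x - 6) + 35*x^3 - 95*x^2 - 30*x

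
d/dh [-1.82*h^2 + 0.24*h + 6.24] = 0.24 - 3.64*h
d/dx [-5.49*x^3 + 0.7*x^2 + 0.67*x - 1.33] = -16.47*x^2 + 1.4*x + 0.67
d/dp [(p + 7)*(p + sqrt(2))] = 2*p + sqrt(2) + 7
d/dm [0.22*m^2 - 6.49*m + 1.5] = 0.44*m - 6.49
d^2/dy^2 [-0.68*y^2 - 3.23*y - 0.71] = -1.36000000000000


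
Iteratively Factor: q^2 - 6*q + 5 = (q - 1)*(q - 5)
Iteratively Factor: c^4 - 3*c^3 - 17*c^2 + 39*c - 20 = (c + 4)*(c^3 - 7*c^2 + 11*c - 5) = (c - 1)*(c + 4)*(c^2 - 6*c + 5) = (c - 1)^2*(c + 4)*(c - 5)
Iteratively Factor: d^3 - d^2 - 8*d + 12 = (d + 3)*(d^2 - 4*d + 4) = (d - 2)*(d + 3)*(d - 2)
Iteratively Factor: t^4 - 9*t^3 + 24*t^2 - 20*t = (t)*(t^3 - 9*t^2 + 24*t - 20) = t*(t - 5)*(t^2 - 4*t + 4) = t*(t - 5)*(t - 2)*(t - 2)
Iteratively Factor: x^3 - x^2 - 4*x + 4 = (x - 1)*(x^2 - 4) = (x - 1)*(x + 2)*(x - 2)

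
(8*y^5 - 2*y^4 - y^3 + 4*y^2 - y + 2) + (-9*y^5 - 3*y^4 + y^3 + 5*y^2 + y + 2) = -y^5 - 5*y^4 + 9*y^2 + 4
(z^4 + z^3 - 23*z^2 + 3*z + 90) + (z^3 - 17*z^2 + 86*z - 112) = z^4 + 2*z^3 - 40*z^2 + 89*z - 22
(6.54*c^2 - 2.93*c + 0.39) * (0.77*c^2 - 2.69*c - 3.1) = 5.0358*c^4 - 19.8487*c^3 - 12.092*c^2 + 8.0339*c - 1.209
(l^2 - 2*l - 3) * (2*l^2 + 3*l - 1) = 2*l^4 - l^3 - 13*l^2 - 7*l + 3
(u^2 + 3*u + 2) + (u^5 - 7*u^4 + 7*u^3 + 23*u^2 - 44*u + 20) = u^5 - 7*u^4 + 7*u^3 + 24*u^2 - 41*u + 22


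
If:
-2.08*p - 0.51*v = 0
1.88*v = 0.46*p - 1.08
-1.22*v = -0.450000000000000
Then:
No Solution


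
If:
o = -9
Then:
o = -9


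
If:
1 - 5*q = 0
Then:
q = 1/5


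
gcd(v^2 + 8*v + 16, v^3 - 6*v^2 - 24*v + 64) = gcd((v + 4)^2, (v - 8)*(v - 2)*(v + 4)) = v + 4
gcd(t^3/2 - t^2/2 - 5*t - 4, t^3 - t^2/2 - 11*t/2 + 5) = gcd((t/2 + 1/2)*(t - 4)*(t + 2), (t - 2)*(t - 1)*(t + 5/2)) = 1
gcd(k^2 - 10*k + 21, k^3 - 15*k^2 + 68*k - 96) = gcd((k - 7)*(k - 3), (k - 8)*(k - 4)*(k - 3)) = k - 3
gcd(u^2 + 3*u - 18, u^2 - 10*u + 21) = u - 3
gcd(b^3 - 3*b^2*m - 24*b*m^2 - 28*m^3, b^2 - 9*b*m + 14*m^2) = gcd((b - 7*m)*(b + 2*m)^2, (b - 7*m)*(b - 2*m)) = b - 7*m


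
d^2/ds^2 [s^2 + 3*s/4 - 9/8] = 2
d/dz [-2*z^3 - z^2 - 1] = 2*z*(-3*z - 1)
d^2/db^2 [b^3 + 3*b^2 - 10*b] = 6*b + 6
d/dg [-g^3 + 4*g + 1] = 4 - 3*g^2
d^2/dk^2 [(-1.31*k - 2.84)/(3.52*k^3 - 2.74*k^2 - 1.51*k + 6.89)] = (-97.388544*k^5 - 346.456704*k^4 + 404.663976*k^3 + 343.89552*k^2 + 194.38062*k - 147.439634)/(43.614208*k^9 - 101.849088*k^8 + 23.151744*k^7 + 322.920632*k^6 - 408.647604*k^5 - 83.290698*k^4 + 668.902541*k^3 - 343.090995*k^2 - 215.048613*k + 327.082769)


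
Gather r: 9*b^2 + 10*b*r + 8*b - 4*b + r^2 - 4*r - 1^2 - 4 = 9*b^2 + 4*b + r^2 + r*(10*b - 4) - 5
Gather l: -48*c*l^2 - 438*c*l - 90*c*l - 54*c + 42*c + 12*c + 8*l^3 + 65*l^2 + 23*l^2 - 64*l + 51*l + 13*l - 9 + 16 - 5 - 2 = -528*c*l + 8*l^3 + l^2*(88 - 48*c)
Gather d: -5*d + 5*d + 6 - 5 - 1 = 0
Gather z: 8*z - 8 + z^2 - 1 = z^2 + 8*z - 9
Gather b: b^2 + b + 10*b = b^2 + 11*b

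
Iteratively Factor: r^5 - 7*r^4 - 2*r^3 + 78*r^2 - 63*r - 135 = (r - 3)*(r^4 - 4*r^3 - 14*r^2 + 36*r + 45) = (r - 5)*(r - 3)*(r^3 + r^2 - 9*r - 9) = (r - 5)*(r - 3)*(r + 3)*(r^2 - 2*r - 3) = (r - 5)*(r - 3)^2*(r + 3)*(r + 1)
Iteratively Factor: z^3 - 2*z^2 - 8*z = (z + 2)*(z^2 - 4*z) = (z - 4)*(z + 2)*(z)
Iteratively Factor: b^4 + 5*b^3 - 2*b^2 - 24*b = (b - 2)*(b^3 + 7*b^2 + 12*b) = (b - 2)*(b + 4)*(b^2 + 3*b) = b*(b - 2)*(b + 4)*(b + 3)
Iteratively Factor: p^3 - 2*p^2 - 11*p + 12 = (p - 4)*(p^2 + 2*p - 3) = (p - 4)*(p - 1)*(p + 3)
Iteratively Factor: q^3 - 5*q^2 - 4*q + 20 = (q - 2)*(q^2 - 3*q - 10) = (q - 2)*(q + 2)*(q - 5)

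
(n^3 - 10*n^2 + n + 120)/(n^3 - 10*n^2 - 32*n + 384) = (n^2 - 2*n - 15)/(n^2 - 2*n - 48)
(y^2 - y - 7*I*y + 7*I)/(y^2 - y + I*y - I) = (y - 7*I)/(y + I)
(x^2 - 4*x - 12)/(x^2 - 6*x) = (x + 2)/x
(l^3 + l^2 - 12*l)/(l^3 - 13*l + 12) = l/(l - 1)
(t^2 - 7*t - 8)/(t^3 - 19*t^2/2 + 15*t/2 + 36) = 2*(t + 1)/(2*t^2 - 3*t - 9)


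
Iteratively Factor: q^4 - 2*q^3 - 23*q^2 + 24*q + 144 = (q + 3)*(q^3 - 5*q^2 - 8*q + 48) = (q + 3)^2*(q^2 - 8*q + 16) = (q - 4)*(q + 3)^2*(q - 4)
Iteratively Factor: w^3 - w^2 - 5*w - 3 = (w + 1)*(w^2 - 2*w - 3) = (w - 3)*(w + 1)*(w + 1)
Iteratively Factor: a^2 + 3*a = (a + 3)*(a)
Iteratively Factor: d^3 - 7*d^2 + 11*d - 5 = (d - 1)*(d^2 - 6*d + 5) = (d - 1)^2*(d - 5)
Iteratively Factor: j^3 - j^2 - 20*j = (j - 5)*(j^2 + 4*j) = j*(j - 5)*(j + 4)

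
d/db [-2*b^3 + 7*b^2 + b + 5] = -6*b^2 + 14*b + 1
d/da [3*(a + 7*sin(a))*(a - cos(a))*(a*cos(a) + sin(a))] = -3*(a + 7*sin(a))*(a - cos(a))*(a*sin(a) - 2*cos(a)) + 3*(a + 7*sin(a))*(a*cos(a) + sin(a))*(sin(a) + 1) + 3*(a - cos(a))*(a*cos(a) + sin(a))*(7*cos(a) + 1)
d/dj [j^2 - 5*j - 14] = 2*j - 5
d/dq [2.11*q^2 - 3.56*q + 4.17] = 4.22*q - 3.56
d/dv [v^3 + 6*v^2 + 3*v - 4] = 3*v^2 + 12*v + 3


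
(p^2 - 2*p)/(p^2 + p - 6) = p/(p + 3)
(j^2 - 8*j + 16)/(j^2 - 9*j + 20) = (j - 4)/(j - 5)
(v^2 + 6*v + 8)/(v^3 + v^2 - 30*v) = (v^2 + 6*v + 8)/(v*(v^2 + v - 30))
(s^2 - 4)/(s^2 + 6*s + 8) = (s - 2)/(s + 4)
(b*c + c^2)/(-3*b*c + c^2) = (-b - c)/(3*b - c)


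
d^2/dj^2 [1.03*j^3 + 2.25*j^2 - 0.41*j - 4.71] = 6.18*j + 4.5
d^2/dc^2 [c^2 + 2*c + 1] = 2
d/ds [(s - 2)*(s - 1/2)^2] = 3*s^2 - 6*s + 9/4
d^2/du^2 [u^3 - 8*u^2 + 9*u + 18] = 6*u - 16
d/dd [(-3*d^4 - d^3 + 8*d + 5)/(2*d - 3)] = (-18*d^4 + 32*d^3 + 9*d^2 - 34)/(4*d^2 - 12*d + 9)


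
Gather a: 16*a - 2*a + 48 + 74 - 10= 14*a + 112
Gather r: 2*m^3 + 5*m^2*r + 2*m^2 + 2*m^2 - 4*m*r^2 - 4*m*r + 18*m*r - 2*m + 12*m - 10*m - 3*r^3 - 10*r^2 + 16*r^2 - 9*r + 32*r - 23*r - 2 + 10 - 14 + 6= 2*m^3 + 4*m^2 - 3*r^3 + r^2*(6 - 4*m) + r*(5*m^2 + 14*m)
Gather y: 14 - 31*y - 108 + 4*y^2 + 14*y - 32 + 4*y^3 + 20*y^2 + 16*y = 4*y^3 + 24*y^2 - y - 126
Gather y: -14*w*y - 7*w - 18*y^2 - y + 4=-7*w - 18*y^2 + y*(-14*w - 1) + 4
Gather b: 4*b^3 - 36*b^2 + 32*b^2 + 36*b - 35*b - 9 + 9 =4*b^3 - 4*b^2 + b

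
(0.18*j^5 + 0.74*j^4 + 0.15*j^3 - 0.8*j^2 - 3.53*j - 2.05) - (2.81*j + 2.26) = 0.18*j^5 + 0.74*j^4 + 0.15*j^3 - 0.8*j^2 - 6.34*j - 4.31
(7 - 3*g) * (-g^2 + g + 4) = 3*g^3 - 10*g^2 - 5*g + 28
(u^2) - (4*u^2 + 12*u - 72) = -3*u^2 - 12*u + 72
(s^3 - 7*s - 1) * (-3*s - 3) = -3*s^4 - 3*s^3 + 21*s^2 + 24*s + 3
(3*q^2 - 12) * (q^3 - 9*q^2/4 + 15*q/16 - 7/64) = 3*q^5 - 27*q^4/4 - 147*q^3/16 + 1707*q^2/64 - 45*q/4 + 21/16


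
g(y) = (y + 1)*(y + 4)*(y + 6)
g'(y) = (y + 1)*(y + 4) + (y + 1)*(y + 6) + (y + 4)*(y + 6)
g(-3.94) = -0.36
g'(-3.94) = -6.11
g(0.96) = 67.66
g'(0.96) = 57.88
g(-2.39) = -8.08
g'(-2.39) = -1.44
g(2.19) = 161.72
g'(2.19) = 96.57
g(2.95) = 245.70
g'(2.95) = 125.01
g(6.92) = 1117.40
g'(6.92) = 329.90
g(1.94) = 138.66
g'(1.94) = 87.97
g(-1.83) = -7.51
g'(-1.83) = 3.79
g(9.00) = 1950.00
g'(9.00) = 475.00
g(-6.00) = 0.00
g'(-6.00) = 10.00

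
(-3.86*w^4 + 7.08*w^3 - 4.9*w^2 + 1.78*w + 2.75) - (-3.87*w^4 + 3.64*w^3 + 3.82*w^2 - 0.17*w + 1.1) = 0.0100000000000002*w^4 + 3.44*w^3 - 8.72*w^2 + 1.95*w + 1.65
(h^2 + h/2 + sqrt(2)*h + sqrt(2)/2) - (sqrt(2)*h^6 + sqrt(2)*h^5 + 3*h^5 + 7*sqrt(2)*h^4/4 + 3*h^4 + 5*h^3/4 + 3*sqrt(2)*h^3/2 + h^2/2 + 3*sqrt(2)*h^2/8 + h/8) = -sqrt(2)*h^6 - 3*h^5 - sqrt(2)*h^5 - 3*h^4 - 7*sqrt(2)*h^4/4 - 3*sqrt(2)*h^3/2 - 5*h^3/4 - 3*sqrt(2)*h^2/8 + h^2/2 + 3*h/8 + sqrt(2)*h + sqrt(2)/2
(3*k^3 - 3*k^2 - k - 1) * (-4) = -12*k^3 + 12*k^2 + 4*k + 4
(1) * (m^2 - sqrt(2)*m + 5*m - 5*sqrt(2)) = m^2 - sqrt(2)*m + 5*m - 5*sqrt(2)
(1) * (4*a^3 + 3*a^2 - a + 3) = 4*a^3 + 3*a^2 - a + 3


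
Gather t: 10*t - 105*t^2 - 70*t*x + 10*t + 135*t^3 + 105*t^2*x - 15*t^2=135*t^3 + t^2*(105*x - 120) + t*(20 - 70*x)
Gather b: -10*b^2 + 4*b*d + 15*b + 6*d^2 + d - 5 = -10*b^2 + b*(4*d + 15) + 6*d^2 + d - 5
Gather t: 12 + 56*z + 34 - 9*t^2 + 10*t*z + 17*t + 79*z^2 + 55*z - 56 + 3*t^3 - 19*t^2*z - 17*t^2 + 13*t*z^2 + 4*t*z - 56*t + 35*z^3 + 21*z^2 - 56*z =3*t^3 + t^2*(-19*z - 26) + t*(13*z^2 + 14*z - 39) + 35*z^3 + 100*z^2 + 55*z - 10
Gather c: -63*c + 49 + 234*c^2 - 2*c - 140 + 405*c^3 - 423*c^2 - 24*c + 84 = 405*c^3 - 189*c^2 - 89*c - 7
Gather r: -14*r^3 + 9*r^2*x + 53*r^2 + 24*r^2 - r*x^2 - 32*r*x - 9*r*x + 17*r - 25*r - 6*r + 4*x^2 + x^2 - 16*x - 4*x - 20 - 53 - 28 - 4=-14*r^3 + r^2*(9*x + 77) + r*(-x^2 - 41*x - 14) + 5*x^2 - 20*x - 105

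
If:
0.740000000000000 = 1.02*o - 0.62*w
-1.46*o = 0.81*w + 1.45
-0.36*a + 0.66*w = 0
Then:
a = -2.71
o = -0.17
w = -1.48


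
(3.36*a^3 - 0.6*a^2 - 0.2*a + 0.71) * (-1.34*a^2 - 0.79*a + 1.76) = -4.5024*a^5 - 1.8504*a^4 + 6.6556*a^3 - 1.8494*a^2 - 0.9129*a + 1.2496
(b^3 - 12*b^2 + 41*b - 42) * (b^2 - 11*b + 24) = b^5 - 23*b^4 + 197*b^3 - 781*b^2 + 1446*b - 1008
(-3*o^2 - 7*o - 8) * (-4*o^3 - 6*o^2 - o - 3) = 12*o^5 + 46*o^4 + 77*o^3 + 64*o^2 + 29*o + 24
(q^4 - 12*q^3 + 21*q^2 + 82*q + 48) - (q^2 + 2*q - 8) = q^4 - 12*q^3 + 20*q^2 + 80*q + 56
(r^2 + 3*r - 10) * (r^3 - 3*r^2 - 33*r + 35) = r^5 - 52*r^3 - 34*r^2 + 435*r - 350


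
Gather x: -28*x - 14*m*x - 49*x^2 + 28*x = -14*m*x - 49*x^2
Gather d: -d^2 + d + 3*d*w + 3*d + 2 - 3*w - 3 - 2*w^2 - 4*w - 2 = -d^2 + d*(3*w + 4) - 2*w^2 - 7*w - 3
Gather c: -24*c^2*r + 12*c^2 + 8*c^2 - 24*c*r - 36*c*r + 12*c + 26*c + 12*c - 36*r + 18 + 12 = c^2*(20 - 24*r) + c*(50 - 60*r) - 36*r + 30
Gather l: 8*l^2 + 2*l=8*l^2 + 2*l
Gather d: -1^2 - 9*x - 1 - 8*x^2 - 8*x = -8*x^2 - 17*x - 2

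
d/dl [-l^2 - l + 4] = -2*l - 1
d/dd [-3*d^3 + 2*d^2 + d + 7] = -9*d^2 + 4*d + 1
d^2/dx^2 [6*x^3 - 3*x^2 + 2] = 36*x - 6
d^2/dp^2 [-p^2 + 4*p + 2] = -2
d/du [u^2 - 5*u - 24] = 2*u - 5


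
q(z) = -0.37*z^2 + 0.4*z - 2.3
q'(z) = 0.4 - 0.74*z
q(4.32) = -7.48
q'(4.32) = -2.80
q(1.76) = -2.74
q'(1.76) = -0.90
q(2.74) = -3.98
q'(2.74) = -1.63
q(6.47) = -15.20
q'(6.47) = -4.39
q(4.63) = -8.38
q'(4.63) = -3.03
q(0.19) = -2.24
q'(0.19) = 0.26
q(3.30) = -5.01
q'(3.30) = -2.04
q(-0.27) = -2.43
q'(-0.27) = 0.60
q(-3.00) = -6.83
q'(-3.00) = 2.62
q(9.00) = -28.67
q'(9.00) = -6.26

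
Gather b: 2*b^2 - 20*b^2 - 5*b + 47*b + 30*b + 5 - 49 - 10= -18*b^2 + 72*b - 54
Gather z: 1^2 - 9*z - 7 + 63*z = 54*z - 6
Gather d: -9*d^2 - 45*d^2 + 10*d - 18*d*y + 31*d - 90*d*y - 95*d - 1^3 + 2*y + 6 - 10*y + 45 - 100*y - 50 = -54*d^2 + d*(-108*y - 54) - 108*y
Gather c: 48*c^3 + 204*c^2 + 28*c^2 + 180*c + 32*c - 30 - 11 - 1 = 48*c^3 + 232*c^2 + 212*c - 42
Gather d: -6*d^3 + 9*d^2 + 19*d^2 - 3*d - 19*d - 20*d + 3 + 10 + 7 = -6*d^3 + 28*d^2 - 42*d + 20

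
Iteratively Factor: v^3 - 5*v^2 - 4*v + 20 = (v - 5)*(v^2 - 4) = (v - 5)*(v - 2)*(v + 2)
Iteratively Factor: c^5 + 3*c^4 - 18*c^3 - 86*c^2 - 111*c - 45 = (c + 1)*(c^4 + 2*c^3 - 20*c^2 - 66*c - 45) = (c + 1)^2*(c^3 + c^2 - 21*c - 45) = (c + 1)^2*(c + 3)*(c^2 - 2*c - 15) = (c - 5)*(c + 1)^2*(c + 3)*(c + 3)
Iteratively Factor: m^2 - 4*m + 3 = (m - 1)*(m - 3)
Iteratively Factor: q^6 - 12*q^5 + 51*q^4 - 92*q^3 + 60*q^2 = (q - 2)*(q^5 - 10*q^4 + 31*q^3 - 30*q^2) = q*(q - 2)*(q^4 - 10*q^3 + 31*q^2 - 30*q) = q*(q - 3)*(q - 2)*(q^3 - 7*q^2 + 10*q) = q^2*(q - 3)*(q - 2)*(q^2 - 7*q + 10) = q^2*(q - 3)*(q - 2)^2*(q - 5)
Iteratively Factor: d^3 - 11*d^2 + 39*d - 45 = (d - 3)*(d^2 - 8*d + 15) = (d - 3)^2*(d - 5)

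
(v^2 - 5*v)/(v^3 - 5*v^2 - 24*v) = (5 - v)/(-v^2 + 5*v + 24)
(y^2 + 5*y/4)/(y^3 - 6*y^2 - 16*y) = (y + 5/4)/(y^2 - 6*y - 16)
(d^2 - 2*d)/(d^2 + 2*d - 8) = d/(d + 4)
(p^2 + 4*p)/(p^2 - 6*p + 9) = p*(p + 4)/(p^2 - 6*p + 9)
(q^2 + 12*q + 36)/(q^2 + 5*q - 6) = (q + 6)/(q - 1)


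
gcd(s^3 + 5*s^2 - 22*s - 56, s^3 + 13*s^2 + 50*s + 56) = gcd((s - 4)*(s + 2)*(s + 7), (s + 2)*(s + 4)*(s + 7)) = s^2 + 9*s + 14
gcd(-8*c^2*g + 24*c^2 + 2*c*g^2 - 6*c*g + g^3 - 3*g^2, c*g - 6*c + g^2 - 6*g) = 1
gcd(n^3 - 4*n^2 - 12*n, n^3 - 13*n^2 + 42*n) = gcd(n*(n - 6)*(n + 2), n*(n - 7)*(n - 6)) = n^2 - 6*n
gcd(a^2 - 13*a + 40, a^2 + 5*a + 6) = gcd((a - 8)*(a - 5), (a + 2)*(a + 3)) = 1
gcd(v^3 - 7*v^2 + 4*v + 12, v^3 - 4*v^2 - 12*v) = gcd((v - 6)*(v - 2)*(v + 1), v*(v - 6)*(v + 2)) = v - 6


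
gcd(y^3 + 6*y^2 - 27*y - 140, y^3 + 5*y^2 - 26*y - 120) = y^2 - y - 20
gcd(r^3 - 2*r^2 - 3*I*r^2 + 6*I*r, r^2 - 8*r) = r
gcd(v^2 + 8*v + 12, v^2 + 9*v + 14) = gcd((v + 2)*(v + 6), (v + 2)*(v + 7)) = v + 2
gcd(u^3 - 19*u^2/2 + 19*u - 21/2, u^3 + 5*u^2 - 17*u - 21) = 1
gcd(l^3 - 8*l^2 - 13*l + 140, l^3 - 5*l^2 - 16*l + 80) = l^2 - l - 20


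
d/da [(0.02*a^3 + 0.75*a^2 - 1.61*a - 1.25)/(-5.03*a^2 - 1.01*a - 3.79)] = (-0.1006*a^4 - 0.0404*a^3 - 9.0832*a^2 - 18.26*a + 4.8394)/(25.3009*a^4 + 10.1606*a^3 + 39.1475*a^2 + 7.6558*a + 14.3641)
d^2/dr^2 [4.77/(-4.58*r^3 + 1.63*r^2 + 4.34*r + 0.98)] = ((131.0796*r - 15.5502)*(-4.58*r^3 + 1.63*r^2 + 4.34*r + 0.98) + 4.77*(-27.48*r^2 + 6.52*r + 8.68)*(-13.74*r^2 + 3.26*r + 4.34))/(-4.58*r^3 + 1.63*r^2 + 4.34*r + 0.98)^3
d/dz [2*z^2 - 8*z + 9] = 4*z - 8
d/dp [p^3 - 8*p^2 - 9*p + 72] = 3*p^2 - 16*p - 9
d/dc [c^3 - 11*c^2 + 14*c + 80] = 3*c^2 - 22*c + 14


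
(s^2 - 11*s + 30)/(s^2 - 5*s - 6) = (s - 5)/(s + 1)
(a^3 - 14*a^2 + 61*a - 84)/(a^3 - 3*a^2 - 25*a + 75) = (a^2 - 11*a + 28)/(a^2 - 25)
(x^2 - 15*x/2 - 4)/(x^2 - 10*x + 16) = (x + 1/2)/(x - 2)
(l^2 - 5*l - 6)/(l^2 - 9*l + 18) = (l + 1)/(l - 3)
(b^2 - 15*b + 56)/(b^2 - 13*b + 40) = (b - 7)/(b - 5)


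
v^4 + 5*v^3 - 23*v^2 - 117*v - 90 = (v - 5)*(v + 1)*(v + 3)*(v + 6)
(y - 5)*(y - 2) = y^2 - 7*y + 10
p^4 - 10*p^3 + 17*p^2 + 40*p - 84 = (p - 7)*(p - 3)*(p - 2)*(p + 2)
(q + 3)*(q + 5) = q^2 + 8*q + 15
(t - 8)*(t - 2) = t^2 - 10*t + 16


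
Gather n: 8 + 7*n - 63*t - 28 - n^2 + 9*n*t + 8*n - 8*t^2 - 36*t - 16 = -n^2 + n*(9*t + 15) - 8*t^2 - 99*t - 36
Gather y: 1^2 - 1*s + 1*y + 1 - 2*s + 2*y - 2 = -3*s + 3*y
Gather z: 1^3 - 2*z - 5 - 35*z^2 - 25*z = -35*z^2 - 27*z - 4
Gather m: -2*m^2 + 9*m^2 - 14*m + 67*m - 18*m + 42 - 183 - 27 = 7*m^2 + 35*m - 168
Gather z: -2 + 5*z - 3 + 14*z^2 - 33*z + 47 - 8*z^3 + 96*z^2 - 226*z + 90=-8*z^3 + 110*z^2 - 254*z + 132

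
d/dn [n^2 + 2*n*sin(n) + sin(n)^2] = 2*n*cos(n) + 2*n + 2*sin(n) + sin(2*n)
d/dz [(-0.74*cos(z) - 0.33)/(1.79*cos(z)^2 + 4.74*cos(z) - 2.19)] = (1.3246*sin(z)^2 - 1.1814*cos(z) - 4.5094)*sin(z)/(1.79*cos(z)^2 + 4.74*cos(z) - 2.19)^2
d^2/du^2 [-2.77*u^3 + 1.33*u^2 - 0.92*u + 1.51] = 2.66 - 16.62*u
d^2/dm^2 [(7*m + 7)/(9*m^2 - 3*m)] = 14*(9*m^3 + 27*m^2 - 9*m + 1)/(3*m^3*(27*m^3 - 27*m^2 + 9*m - 1))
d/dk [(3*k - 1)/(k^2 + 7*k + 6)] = (-3*k^2 + 2*k + 25)/(k^4 + 14*k^3 + 61*k^2 + 84*k + 36)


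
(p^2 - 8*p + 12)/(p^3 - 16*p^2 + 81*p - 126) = (p - 2)/(p^2 - 10*p + 21)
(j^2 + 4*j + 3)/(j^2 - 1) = (j + 3)/(j - 1)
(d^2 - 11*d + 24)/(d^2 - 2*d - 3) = (d - 8)/(d + 1)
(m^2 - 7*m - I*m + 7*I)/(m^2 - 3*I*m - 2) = (m - 7)/(m - 2*I)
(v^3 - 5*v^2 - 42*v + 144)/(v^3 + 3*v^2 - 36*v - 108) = (v^2 - 11*v + 24)/(v^2 - 3*v - 18)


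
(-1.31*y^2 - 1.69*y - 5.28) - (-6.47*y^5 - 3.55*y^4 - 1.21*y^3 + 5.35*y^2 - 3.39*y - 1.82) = 6.47*y^5 + 3.55*y^4 + 1.21*y^3 - 6.66*y^2 + 1.7*y - 3.46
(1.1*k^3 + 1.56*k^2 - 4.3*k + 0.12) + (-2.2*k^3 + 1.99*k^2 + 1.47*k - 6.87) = -1.1*k^3 + 3.55*k^2 - 2.83*k - 6.75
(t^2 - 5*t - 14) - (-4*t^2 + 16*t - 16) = 5*t^2 - 21*t + 2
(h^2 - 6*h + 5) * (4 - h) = -h^3 + 10*h^2 - 29*h + 20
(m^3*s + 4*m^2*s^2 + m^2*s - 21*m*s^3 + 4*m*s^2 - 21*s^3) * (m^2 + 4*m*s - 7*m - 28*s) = m^5*s + 8*m^4*s^2 - 6*m^4*s - 5*m^3*s^3 - 48*m^3*s^2 - 7*m^3*s - 84*m^2*s^4 + 30*m^2*s^3 - 56*m^2*s^2 + 504*m*s^4 + 35*m*s^3 + 588*s^4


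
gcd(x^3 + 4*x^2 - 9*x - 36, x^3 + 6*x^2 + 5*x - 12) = x^2 + 7*x + 12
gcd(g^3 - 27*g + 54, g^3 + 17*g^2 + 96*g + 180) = g + 6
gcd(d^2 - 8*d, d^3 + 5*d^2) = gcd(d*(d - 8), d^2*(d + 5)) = d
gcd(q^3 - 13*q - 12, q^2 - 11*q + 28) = q - 4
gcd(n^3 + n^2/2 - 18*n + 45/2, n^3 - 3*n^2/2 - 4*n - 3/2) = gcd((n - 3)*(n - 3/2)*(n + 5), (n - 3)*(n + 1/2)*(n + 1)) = n - 3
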